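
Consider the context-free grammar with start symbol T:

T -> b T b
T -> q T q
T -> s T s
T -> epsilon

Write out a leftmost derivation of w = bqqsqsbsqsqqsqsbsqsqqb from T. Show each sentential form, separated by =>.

T => bTb => bqTqb => bqqTqqb => bqqsTsqqb => bqqsqTqsqqb => bqqsqsTsqsqqb => bqqsqsbTbsqsqqb => bqqsqsbsTsbsqsqqb => bqqsqsbsqTqsbsqsqqb => bqqsqsbsqsTsqsbsqsqqb => bqqsqsbsqsqTqsqsbsqsqqb => bqqsqsbsqsqqsqsbsqsqqb

T => bTb   [T -> b T b]
bTb => bqTqb   [T -> q T q]
bqTqb => bqqTqqb   [T -> q T q]
bqqTqqb => bqqsTsqqb   [T -> s T s]
bqqsTsqqb => bqqsqTqsqqb   [T -> q T q]
bqqsqTqsqqb => bqqsqsTsqsqqb   [T -> s T s]
bqqsqsTsqsqqb => bqqsqsbTbsqsqqb   [T -> b T b]
bqqsqsbTbsqsqqb => bqqsqsbsTsbsqsqqb   [T -> s T s]
bqqsqsbsTsbsqsqqb => bqqsqsbsqTqsbsqsqqb   [T -> q T q]
bqqsqsbsqTqsbsqsqqb => bqqsqsbsqsTsqsbsqsqqb   [T -> s T s]
bqqsqsbsqsTsqsbsqsqqb => bqqsqsbsqsqTqsqsbsqsqqb   [T -> q T q]
bqqsqsbsqsqTqsqsbsqsqqb => bqqsqsbsqsqqsqsbsqsqqb   [T -> epsilon]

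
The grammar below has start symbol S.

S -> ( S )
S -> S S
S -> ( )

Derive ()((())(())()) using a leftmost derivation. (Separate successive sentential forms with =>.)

S => SS   [S -> S S]
SS => ()S   [S -> ( )]
()S => ()(S)   [S -> ( S )]
()(S) => ()(SS)   [S -> S S]
()(SS) => ()(SSS)   [S -> S S]
()(SSS) => ()((S)SS)   [S -> ( S )]
()((S)SS) => ()((())SS)   [S -> ( )]
()((())SS) => ()((())(S)S)   [S -> ( S )]
()((())(S)S) => ()((())(())S)   [S -> ( )]
()((())(())S) => ()((())(())())   [S -> ( )]

S=>SS=>()S=>()(S)=>()(SS)=>()(SSS)=>()((S)SS)=>()((())SS)=>()((())(S)S)=>()((())(())S)=>()((())(())())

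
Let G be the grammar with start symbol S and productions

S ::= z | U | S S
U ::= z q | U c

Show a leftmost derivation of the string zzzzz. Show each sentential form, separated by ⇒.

S ⇒ SS   [S ::= S S]
SS ⇒ SSS   [S ::= S S]
SSS ⇒ SSSS   [S ::= S S]
SSSS ⇒ SSSSS   [S ::= S S]
SSSSS ⇒ zSSSS   [S ::= z]
zSSSS ⇒ zzSSS   [S ::= z]
zzSSS ⇒ zzzSS   [S ::= z]
zzzSS ⇒ zzzzS   [S ::= z]
zzzzS ⇒ zzzzz   [S ::= z]

S ⇒ SS ⇒ SSS ⇒ SSSS ⇒ SSSSS ⇒ zSSSS ⇒ zzSSS ⇒ zzzSS ⇒ zzzzS ⇒ zzzzz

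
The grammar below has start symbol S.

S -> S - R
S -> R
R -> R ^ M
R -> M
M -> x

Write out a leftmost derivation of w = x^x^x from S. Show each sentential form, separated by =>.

S=>R=>R^M=>R^M^M=>M^M^M=>x^M^M=>x^x^M=>x^x^x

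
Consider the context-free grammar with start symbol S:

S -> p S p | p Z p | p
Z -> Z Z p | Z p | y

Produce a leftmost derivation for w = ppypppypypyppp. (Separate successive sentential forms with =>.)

S => pSp   [S -> p S p]
pSp => ppZpp   [S -> p Z p]
ppZpp => ppZZppp   [Z -> Z Z p]
ppZZppp => ppZZpZppp   [Z -> Z Z p]
ppZZpZppp => ppZZpZpZppp   [Z -> Z Z p]
ppZZpZpZppp => ppZpZpZpZppp   [Z -> Z p]
ppZpZpZpZppp => ppZppZpZpZppp   [Z -> Z p]
ppZppZpZpZppp => ppZpppZpZpZppp   [Z -> Z p]
ppZpppZpZpZppp => ppypppZpZpZppp   [Z -> y]
ppypppZpZpZppp => ppypppypZpZppp   [Z -> y]
ppypppypZpZppp => ppypppypypZppp   [Z -> y]
ppypppypypZppp => ppypppypypyppp   [Z -> y]

S => pSp => ppZpp => ppZZppp => ppZZpZppp => ppZZpZpZppp => ppZpZpZpZppp => ppZppZpZpZppp => ppZpppZpZpZppp => ppypppZpZpZppp => ppypppypZpZppp => ppypppypypZppp => ppypppypypyppp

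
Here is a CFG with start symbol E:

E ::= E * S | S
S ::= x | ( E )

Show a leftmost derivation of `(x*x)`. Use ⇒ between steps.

E ⇒ S ⇒ (E) ⇒ (E*S) ⇒ (S*S) ⇒ (x*S) ⇒ (x*x)

E ⇒ S   [E ::= S]
S ⇒ (E)   [S ::= ( E )]
(E) ⇒ (E*S)   [E ::= E * S]
(E*S) ⇒ (S*S)   [E ::= S]
(S*S) ⇒ (x*S)   [S ::= x]
(x*S) ⇒ (x*x)   [S ::= x]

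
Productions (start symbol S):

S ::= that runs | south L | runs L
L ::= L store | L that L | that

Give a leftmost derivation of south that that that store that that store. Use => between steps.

S => south L => south L store => south L that L store => south L store that L store => south L that L store that L store => south that that L store that L store => south that that that store that L store => south that that that store that that store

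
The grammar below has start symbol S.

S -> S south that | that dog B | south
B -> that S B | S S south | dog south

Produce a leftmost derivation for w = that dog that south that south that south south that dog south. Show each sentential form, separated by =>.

S => that dog B => that dog that S B => that dog that south B => that dog that south that S B => that dog that south that south B => that dog that south that south that S B => that dog that south that south that S south that B => that dog that south that south that south south that B => that dog that south that south that south south that dog south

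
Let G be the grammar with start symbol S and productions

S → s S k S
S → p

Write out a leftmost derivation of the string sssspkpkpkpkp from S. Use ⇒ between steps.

S ⇒ sSkS ⇒ ssSkSkS ⇒ sssSkSkSkS ⇒ ssssSkSkSkSkS ⇒ sssspkSkSkSkS ⇒ sssspkpkSkSkS ⇒ sssspkpkpkSkS ⇒ sssspkpkpkpkS ⇒ sssspkpkpkpkp

S ⇒ sSkS   [S → s S k S]
sSkS ⇒ ssSkSkS   [S → s S k S]
ssSkSkS ⇒ sssSkSkSkS   [S → s S k S]
sssSkSkSkS ⇒ ssssSkSkSkSkS   [S → s S k S]
ssssSkSkSkSkS ⇒ sssspkSkSkSkS   [S → p]
sssspkSkSkSkS ⇒ sssspkpkSkSkS   [S → p]
sssspkpkSkSkS ⇒ sssspkpkpkSkS   [S → p]
sssspkpkpkSkS ⇒ sssspkpkpkpkS   [S → p]
sssspkpkpkpkS ⇒ sssspkpkpkpkp   [S → p]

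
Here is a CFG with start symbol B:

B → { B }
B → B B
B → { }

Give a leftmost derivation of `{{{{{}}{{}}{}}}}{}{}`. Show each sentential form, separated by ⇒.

B ⇒ BB   [B → B B]
BB ⇒ BBB   [B → B B]
BBB ⇒ {B}BB   [B → { B }]
{B}BB ⇒ {{B}}BB   [B → { B }]
{{B}}BB ⇒ {{{B}}}BB   [B → { B }]
{{{B}}}BB ⇒ {{{BB}}}BB   [B → B B]
{{{BB}}}BB ⇒ {{{BBB}}}BB   [B → B B]
{{{BBB}}}BB ⇒ {{{{B}BB}}}BB   [B → { B }]
{{{{B}BB}}}BB ⇒ {{{{{}}BB}}}BB   [B → { }]
{{{{{}}BB}}}BB ⇒ {{{{{}}{B}B}}}BB   [B → { B }]
{{{{{}}{B}B}}}BB ⇒ {{{{{}}{{}}B}}}BB   [B → { }]
{{{{{}}{{}}B}}}BB ⇒ {{{{{}}{{}}{}}}}BB   [B → { }]
{{{{{}}{{}}{}}}}BB ⇒ {{{{{}}{{}}{}}}}{}B   [B → { }]
{{{{{}}{{}}{}}}}{}B ⇒ {{{{{}}{{}}{}}}}{}{}   [B → { }]

B ⇒ BB ⇒ BBB ⇒ {B}BB ⇒ {{B}}BB ⇒ {{{B}}}BB ⇒ {{{BB}}}BB ⇒ {{{BBB}}}BB ⇒ {{{{B}BB}}}BB ⇒ {{{{{}}BB}}}BB ⇒ {{{{{}}{B}B}}}BB ⇒ {{{{{}}{{}}B}}}BB ⇒ {{{{{}}{{}}{}}}}BB ⇒ {{{{{}}{{}}{}}}}{}B ⇒ {{{{{}}{{}}{}}}}{}{}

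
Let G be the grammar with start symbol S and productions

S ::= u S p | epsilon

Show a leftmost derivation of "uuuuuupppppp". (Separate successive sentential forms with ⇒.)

S ⇒ uSp ⇒ uuSpp ⇒ uuuSppp ⇒ uuuuSpppp ⇒ uuuuuSppppp ⇒ uuuuuuSpppppp ⇒ uuuuuupppppp

S ⇒ uSp   [S ::= u S p]
uSp ⇒ uuSpp   [S ::= u S p]
uuSpp ⇒ uuuSppp   [S ::= u S p]
uuuSppp ⇒ uuuuSpppp   [S ::= u S p]
uuuuSpppp ⇒ uuuuuSppppp   [S ::= u S p]
uuuuuSppppp ⇒ uuuuuuSpppppp   [S ::= u S p]
uuuuuuSpppppp ⇒ uuuuuupppppp   [S ::= epsilon]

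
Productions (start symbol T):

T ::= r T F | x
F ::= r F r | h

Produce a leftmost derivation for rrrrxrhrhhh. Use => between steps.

T => rTF   [T ::= r T F]
rTF => rrTFF   [T ::= r T F]
rrTFF => rrrTFFF   [T ::= r T F]
rrrTFFF => rrrrTFFFF   [T ::= r T F]
rrrrTFFFF => rrrrxFFFF   [T ::= x]
rrrrxFFFF => rrrrxrFrFFF   [F ::= r F r]
rrrrxrFrFFF => rrrrxrhrFFF   [F ::= h]
rrrrxrhrFFF => rrrrxrhrhFF   [F ::= h]
rrrrxrhrhFF => rrrrxrhrhhF   [F ::= h]
rrrrxrhrhhF => rrrrxrhrhhh   [F ::= h]

T => rTF => rrTFF => rrrTFFF => rrrrTFFFF => rrrrxFFFF => rrrrxrFrFFF => rrrrxrhrFFF => rrrrxrhrhFF => rrrrxrhrhhF => rrrrxrhrhhh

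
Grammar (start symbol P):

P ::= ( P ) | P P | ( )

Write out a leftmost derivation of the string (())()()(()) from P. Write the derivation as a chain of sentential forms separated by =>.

P=>PP=>(P)P=>(())P=>(())PP=>(())PPP=>(())()PP=>(())()()P=>(())()()(P)=>(())()()(())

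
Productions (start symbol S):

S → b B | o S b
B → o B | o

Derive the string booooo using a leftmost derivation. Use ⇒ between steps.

S ⇒ bB ⇒ boB ⇒ booB ⇒ boooB ⇒ booooB ⇒ booooo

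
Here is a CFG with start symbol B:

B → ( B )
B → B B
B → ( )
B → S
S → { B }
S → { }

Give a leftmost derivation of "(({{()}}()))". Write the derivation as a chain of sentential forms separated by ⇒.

B ⇒ (B)   [B → ( B )]
(B) ⇒ ((B))   [B → ( B )]
((B)) ⇒ ((BB))   [B → B B]
((BB)) ⇒ ((SB))   [B → S]
((SB)) ⇒ (({B}B))   [S → { B }]
(({B}B)) ⇒ (({S}B))   [B → S]
(({S}B)) ⇒ (({{B}}B))   [S → { B }]
(({{B}}B)) ⇒ (({{()}}B))   [B → ( )]
(({{()}}B)) ⇒ (({{()}}()))   [B → ( )]

B ⇒ (B) ⇒ ((B)) ⇒ ((BB)) ⇒ ((SB)) ⇒ (({B}B)) ⇒ (({S}B)) ⇒ (({{B}}B)) ⇒ (({{()}}B)) ⇒ (({{()}}()))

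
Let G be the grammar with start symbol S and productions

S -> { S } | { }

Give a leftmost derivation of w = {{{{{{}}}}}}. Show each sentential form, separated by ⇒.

S ⇒ {S} ⇒ {{S}} ⇒ {{{S}}} ⇒ {{{{S}}}} ⇒ {{{{{S}}}}} ⇒ {{{{{{}}}}}}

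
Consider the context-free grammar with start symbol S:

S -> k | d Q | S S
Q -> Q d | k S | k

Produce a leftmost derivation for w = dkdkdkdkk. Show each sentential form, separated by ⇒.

S ⇒ SS ⇒ SSS ⇒ SSSS ⇒ dQSSS ⇒ dkSSS ⇒ dkdQSS ⇒ dkdQdSS ⇒ dkdkdSS ⇒ dkdkdkS ⇒ dkdkdkdQ ⇒ dkdkdkdkS ⇒ dkdkdkdkk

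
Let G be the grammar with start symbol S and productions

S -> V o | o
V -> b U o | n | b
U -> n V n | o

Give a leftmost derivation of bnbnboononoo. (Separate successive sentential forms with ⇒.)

S⇒Vo⇒bUoo⇒bnVnoo⇒bnbUonoo⇒bnbnVnonoo⇒bnbnbUononoo⇒bnbnboononoo

S ⇒ Vo   [S -> V o]
Vo ⇒ bUoo   [V -> b U o]
bUoo ⇒ bnVnoo   [U -> n V n]
bnVnoo ⇒ bnbUonoo   [V -> b U o]
bnbUonoo ⇒ bnbnVnonoo   [U -> n V n]
bnbnVnonoo ⇒ bnbnbUononoo   [V -> b U o]
bnbnbUononoo ⇒ bnbnboononoo   [U -> o]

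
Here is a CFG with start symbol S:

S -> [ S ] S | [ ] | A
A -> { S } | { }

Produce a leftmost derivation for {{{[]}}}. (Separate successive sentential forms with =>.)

S => A   [S -> A]
A => {S}   [A -> { S }]
{S} => {A}   [S -> A]
{A} => {{S}}   [A -> { S }]
{{S}} => {{A}}   [S -> A]
{{A}} => {{{S}}}   [A -> { S }]
{{{S}}} => {{{[]}}}   [S -> [ ]]

S => A => {S} => {A} => {{S}} => {{A}} => {{{S}}} => {{{[]}}}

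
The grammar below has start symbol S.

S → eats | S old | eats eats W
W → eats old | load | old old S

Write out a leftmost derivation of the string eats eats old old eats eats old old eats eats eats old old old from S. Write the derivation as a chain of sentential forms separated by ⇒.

S ⇒ S old ⇒ eats eats W old ⇒ eats eats old old S old ⇒ eats eats old old eats eats W old ⇒ eats eats old old eats eats old old S old ⇒ eats eats old old eats eats old old S old old ⇒ eats eats old old eats eats old old eats eats W old old ⇒ eats eats old old eats eats old old eats eats eats old old old

S ⇒ S old   [S → S old]
S old ⇒ eats eats W old   [S → eats eats W]
eats eats W old ⇒ eats eats old old S old   [W → old old S]
eats eats old old S old ⇒ eats eats old old eats eats W old   [S → eats eats W]
eats eats old old eats eats W old ⇒ eats eats old old eats eats old old S old   [W → old old S]
eats eats old old eats eats old old S old ⇒ eats eats old old eats eats old old S old old   [S → S old]
eats eats old old eats eats old old S old old ⇒ eats eats old old eats eats old old eats eats W old old   [S → eats eats W]
eats eats old old eats eats old old eats eats W old old ⇒ eats eats old old eats eats old old eats eats eats old old old   [W → eats old]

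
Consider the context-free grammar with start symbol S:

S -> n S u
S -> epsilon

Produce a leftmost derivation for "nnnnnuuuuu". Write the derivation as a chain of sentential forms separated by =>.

S=>nSu=>nnSuu=>nnnSuuu=>nnnnSuuuu=>nnnnnSuuuuu=>nnnnnuuuuu

S => nSu   [S -> n S u]
nSu => nnSuu   [S -> n S u]
nnSuu => nnnSuuu   [S -> n S u]
nnnSuuu => nnnnSuuuu   [S -> n S u]
nnnnSuuuu => nnnnnSuuuuu   [S -> n S u]
nnnnnSuuuuu => nnnnnuuuuu   [S -> epsilon]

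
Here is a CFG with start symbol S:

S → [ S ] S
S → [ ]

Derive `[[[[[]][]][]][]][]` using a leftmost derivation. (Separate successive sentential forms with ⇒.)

S ⇒ [S]S ⇒ [[S]S]S ⇒ [[[S]S]S]S ⇒ [[[[S]S]S]S]S ⇒ [[[[[]]S]S]S]S ⇒ [[[[[]][]]S]S]S ⇒ [[[[[]][]][]]S]S ⇒ [[[[[]][]][]][]]S ⇒ [[[[[]][]][]][]][]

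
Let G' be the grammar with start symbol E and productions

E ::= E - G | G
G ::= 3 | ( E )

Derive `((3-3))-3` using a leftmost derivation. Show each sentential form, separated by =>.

E => E-G => G-G => (E)-G => (G)-G => ((E))-G => ((E-G))-G => ((G-G))-G => ((3-G))-G => ((3-3))-G => ((3-3))-3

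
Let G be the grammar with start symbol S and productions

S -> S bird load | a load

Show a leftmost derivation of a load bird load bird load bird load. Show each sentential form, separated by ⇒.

S ⇒ S bird load   [S -> S bird load]
S bird load ⇒ S bird load bird load   [S -> S bird load]
S bird load bird load ⇒ S bird load bird load bird load   [S -> S bird load]
S bird load bird load bird load ⇒ a load bird load bird load bird load   [S -> a load]

S ⇒ S bird load ⇒ S bird load bird load ⇒ S bird load bird load bird load ⇒ a load bird load bird load bird load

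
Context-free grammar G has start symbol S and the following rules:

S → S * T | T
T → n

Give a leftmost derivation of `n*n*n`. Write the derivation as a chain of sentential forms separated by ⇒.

S ⇒ S*T   [S → S * T]
S*T ⇒ S*T*T   [S → S * T]
S*T*T ⇒ T*T*T   [S → T]
T*T*T ⇒ n*T*T   [T → n]
n*T*T ⇒ n*n*T   [T → n]
n*n*T ⇒ n*n*n   [T → n]

S ⇒ S*T ⇒ S*T*T ⇒ T*T*T ⇒ n*T*T ⇒ n*n*T ⇒ n*n*n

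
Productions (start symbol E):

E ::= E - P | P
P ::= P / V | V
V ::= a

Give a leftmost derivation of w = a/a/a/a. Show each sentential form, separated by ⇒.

E ⇒ P ⇒ P/V ⇒ P/V/V ⇒ P/V/V/V ⇒ V/V/V/V ⇒ a/V/V/V ⇒ a/a/V/V ⇒ a/a/a/V ⇒ a/a/a/a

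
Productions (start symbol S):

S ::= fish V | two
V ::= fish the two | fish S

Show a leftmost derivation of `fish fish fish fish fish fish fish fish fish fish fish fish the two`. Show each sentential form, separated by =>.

S => fish V   [S ::= fish V]
fish V => fish fish S   [V ::= fish S]
fish fish S => fish fish fish V   [S ::= fish V]
fish fish fish V => fish fish fish fish S   [V ::= fish S]
fish fish fish fish S => fish fish fish fish fish V   [S ::= fish V]
fish fish fish fish fish V => fish fish fish fish fish fish S   [V ::= fish S]
fish fish fish fish fish fish S => fish fish fish fish fish fish fish V   [S ::= fish V]
fish fish fish fish fish fish fish V => fish fish fish fish fish fish fish fish S   [V ::= fish S]
fish fish fish fish fish fish fish fish S => fish fish fish fish fish fish fish fish fish V   [S ::= fish V]
fish fish fish fish fish fish fish fish fish V => fish fish fish fish fish fish fish fish fish fish S   [V ::= fish S]
fish fish fish fish fish fish fish fish fish fish S => fish fish fish fish fish fish fish fish fish fish fish V   [S ::= fish V]
fish fish fish fish fish fish fish fish fish fish fish V => fish fish fish fish fish fish fish fish fish fish fish fish the two   [V ::= fish the two]

S => fish V => fish fish S => fish fish fish V => fish fish fish fish S => fish fish fish fish fish V => fish fish fish fish fish fish S => fish fish fish fish fish fish fish V => fish fish fish fish fish fish fish fish S => fish fish fish fish fish fish fish fish fish V => fish fish fish fish fish fish fish fish fish fish S => fish fish fish fish fish fish fish fish fish fish fish V => fish fish fish fish fish fish fish fish fish fish fish fish the two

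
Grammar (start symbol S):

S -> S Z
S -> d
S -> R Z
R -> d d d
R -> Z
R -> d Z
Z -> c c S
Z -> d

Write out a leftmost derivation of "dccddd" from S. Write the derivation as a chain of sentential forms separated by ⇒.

S ⇒ SZ ⇒ dZ ⇒ dccS ⇒ dccRZ ⇒ dccdZZ ⇒ dccddZ ⇒ dccddd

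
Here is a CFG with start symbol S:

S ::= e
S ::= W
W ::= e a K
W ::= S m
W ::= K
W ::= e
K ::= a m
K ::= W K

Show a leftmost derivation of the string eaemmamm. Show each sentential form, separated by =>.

S => W   [S ::= W]
W => Sm   [W ::= S m]
Sm => Wm   [S ::= W]
Wm => eaKm   [W ::= e a K]
eaKm => eaWKm   [K ::= W K]
eaWKm => eaSmKm   [W ::= S m]
eaSmKm => eaWmKm   [S ::= W]
eaWmKm => eaSmmKm   [W ::= S m]
eaSmmKm => eaemmKm   [S ::= e]
eaemmKm => eaemmamm   [K ::= a m]

S => W => Sm => Wm => eaKm => eaWKm => eaSmKm => eaWmKm => eaSmmKm => eaemmKm => eaemmamm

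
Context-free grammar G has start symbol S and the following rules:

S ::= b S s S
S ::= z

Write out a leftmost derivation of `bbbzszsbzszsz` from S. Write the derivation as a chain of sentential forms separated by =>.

S => bSsS => bbSsSsS => bbbSsSsSsS => bbbzsSsSsS => bbbzszsSsS => bbbzszsbSsSsS => bbbzszsbzsSsS => bbbzszsbzszsS => bbbzszsbzszsz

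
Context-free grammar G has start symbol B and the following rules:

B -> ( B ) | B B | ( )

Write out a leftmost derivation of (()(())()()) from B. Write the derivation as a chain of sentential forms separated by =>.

B => (B) => (BB) => (()B) => (()BB) => (()BBB) => (()(B)BB) => (()(())BB) => (()(())()B) => (()(())()())

B => (B)   [B -> ( B )]
(B) => (BB)   [B -> B B]
(BB) => (()B)   [B -> ( )]
(()B) => (()BB)   [B -> B B]
(()BB) => (()BBB)   [B -> B B]
(()BBB) => (()(B)BB)   [B -> ( B )]
(()(B)BB) => (()(())BB)   [B -> ( )]
(()(())BB) => (()(())()B)   [B -> ( )]
(()(())()B) => (()(())()())   [B -> ( )]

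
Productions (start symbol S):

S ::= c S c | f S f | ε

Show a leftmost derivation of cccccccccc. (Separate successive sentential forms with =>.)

S=>cSc=>ccScc=>cccSccc=>ccccScccc=>cccccSccccc=>cccccccccc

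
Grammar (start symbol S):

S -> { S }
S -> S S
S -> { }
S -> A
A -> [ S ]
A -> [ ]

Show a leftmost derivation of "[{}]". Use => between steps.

S => A   [S -> A]
A => [S]   [A -> [ S ]]
[S] => [{}]   [S -> { }]

S=>A=>[S]=>[{}]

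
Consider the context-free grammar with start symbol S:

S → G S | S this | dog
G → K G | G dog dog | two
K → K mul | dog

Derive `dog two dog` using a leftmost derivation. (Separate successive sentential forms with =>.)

S => G S => K G S => dog G S => dog two S => dog two dog

S => G S   [S → G S]
G S => K G S   [G → K G]
K G S => dog G S   [K → dog]
dog G S => dog two S   [G → two]
dog two S => dog two dog   [S → dog]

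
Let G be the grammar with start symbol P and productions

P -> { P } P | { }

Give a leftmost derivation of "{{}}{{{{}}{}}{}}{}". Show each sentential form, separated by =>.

P => {P}P => {{}}P => {{}}{P}P => {{}}{{P}P}P => {{}}{{{P}P}P}P => {{}}{{{{}}P}P}P => {{}}{{{{}}{}}P}P => {{}}{{{{}}{}}{}}P => {{}}{{{{}}{}}{}}{}

P => {P}P   [P -> { P } P]
{P}P => {{}}P   [P -> { }]
{{}}P => {{}}{P}P   [P -> { P } P]
{{}}{P}P => {{}}{{P}P}P   [P -> { P } P]
{{}}{{P}P}P => {{}}{{{P}P}P}P   [P -> { P } P]
{{}}{{{P}P}P}P => {{}}{{{{}}P}P}P   [P -> { }]
{{}}{{{{}}P}P}P => {{}}{{{{}}{}}P}P   [P -> { }]
{{}}{{{{}}{}}P}P => {{}}{{{{}}{}}{}}P   [P -> { }]
{{}}{{{{}}{}}{}}P => {{}}{{{{}}{}}{}}{}   [P -> { }]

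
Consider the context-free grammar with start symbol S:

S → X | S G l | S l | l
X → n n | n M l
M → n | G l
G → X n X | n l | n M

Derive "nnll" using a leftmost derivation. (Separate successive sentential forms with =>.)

S => Sl => Xl => nMll => nnll

S => Sl   [S → S l]
Sl => Xl   [S → X]
Xl => nMll   [X → n M l]
nMll => nnll   [M → n]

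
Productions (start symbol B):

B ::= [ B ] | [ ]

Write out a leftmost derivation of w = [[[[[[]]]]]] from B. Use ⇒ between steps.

B ⇒ [B]   [B ::= [ B ]]
[B] ⇒ [[B]]   [B ::= [ B ]]
[[B]] ⇒ [[[B]]]   [B ::= [ B ]]
[[[B]]] ⇒ [[[[B]]]]   [B ::= [ B ]]
[[[[B]]]] ⇒ [[[[[B]]]]]   [B ::= [ B ]]
[[[[[B]]]]] ⇒ [[[[[[]]]]]]   [B ::= [ ]]

B ⇒ [B] ⇒ [[B]] ⇒ [[[B]]] ⇒ [[[[B]]]] ⇒ [[[[[B]]]]] ⇒ [[[[[[]]]]]]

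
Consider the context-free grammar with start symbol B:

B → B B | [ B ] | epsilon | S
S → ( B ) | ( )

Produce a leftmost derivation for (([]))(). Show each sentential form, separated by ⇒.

B ⇒ BB ⇒ BBB ⇒ BBBB ⇒ SBBB ⇒ (B)BBB ⇒ (S)BBB ⇒ ((B))BBB ⇒ (([B]))BBB ⇒ (([]))BBB ⇒ (([]))SBB ⇒ (([]))()BB ⇒ (([]))()B ⇒ (([]))()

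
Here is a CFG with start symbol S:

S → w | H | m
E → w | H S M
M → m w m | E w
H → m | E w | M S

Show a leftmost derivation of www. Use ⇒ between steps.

S ⇒ H ⇒ MS ⇒ EwS ⇒ wwS ⇒ www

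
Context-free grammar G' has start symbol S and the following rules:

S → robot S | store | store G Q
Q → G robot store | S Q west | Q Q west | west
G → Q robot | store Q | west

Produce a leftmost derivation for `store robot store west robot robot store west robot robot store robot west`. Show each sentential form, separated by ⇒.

S ⇒ store G Q ⇒ store Q robot Q ⇒ store G robot store robot Q ⇒ store Q robot robot store robot Q ⇒ store S Q west robot robot store robot Q ⇒ store robot S Q west robot robot store robot Q ⇒ store robot store Q west robot robot store robot Q ⇒ store robot store G robot store west robot robot store robot Q ⇒ store robot store Q robot robot store west robot robot store robot Q ⇒ store robot store west robot robot store west robot robot store robot Q ⇒ store robot store west robot robot store west robot robot store robot west

S ⇒ store G Q   [S → store G Q]
store G Q ⇒ store Q robot Q   [G → Q robot]
store Q robot Q ⇒ store G robot store robot Q   [Q → G robot store]
store G robot store robot Q ⇒ store Q robot robot store robot Q   [G → Q robot]
store Q robot robot store robot Q ⇒ store S Q west robot robot store robot Q   [Q → S Q west]
store S Q west robot robot store robot Q ⇒ store robot S Q west robot robot store robot Q   [S → robot S]
store robot S Q west robot robot store robot Q ⇒ store robot store Q west robot robot store robot Q   [S → store]
store robot store Q west robot robot store robot Q ⇒ store robot store G robot store west robot robot store robot Q   [Q → G robot store]
store robot store G robot store west robot robot store robot Q ⇒ store robot store Q robot robot store west robot robot store robot Q   [G → Q robot]
store robot store Q robot robot store west robot robot store robot Q ⇒ store robot store west robot robot store west robot robot store robot Q   [Q → west]
store robot store west robot robot store west robot robot store robot Q ⇒ store robot store west robot robot store west robot robot store robot west   [Q → west]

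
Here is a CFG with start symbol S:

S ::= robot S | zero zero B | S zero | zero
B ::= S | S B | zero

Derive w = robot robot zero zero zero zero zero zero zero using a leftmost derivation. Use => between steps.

S => robot S => robot robot S => robot robot S zero => robot robot zero zero B zero => robot robot zero zero S zero => robot robot zero zero S zero zero => robot robot zero zero zero zero B zero zero => robot robot zero zero zero zero zero zero zero

S => robot S   [S ::= robot S]
robot S => robot robot S   [S ::= robot S]
robot robot S => robot robot S zero   [S ::= S zero]
robot robot S zero => robot robot zero zero B zero   [S ::= zero zero B]
robot robot zero zero B zero => robot robot zero zero S zero   [B ::= S]
robot robot zero zero S zero => robot robot zero zero S zero zero   [S ::= S zero]
robot robot zero zero S zero zero => robot robot zero zero zero zero B zero zero   [S ::= zero zero B]
robot robot zero zero zero zero B zero zero => robot robot zero zero zero zero zero zero zero   [B ::= zero]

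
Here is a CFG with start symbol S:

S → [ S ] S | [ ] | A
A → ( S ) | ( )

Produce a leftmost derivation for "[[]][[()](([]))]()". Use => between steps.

S => [S]S   [S → [ S ] S]
[S]S => [[]]S   [S → [ ]]
[[]]S => [[]][S]S   [S → [ S ] S]
[[]][S]S => [[]][[S]S]S   [S → [ S ] S]
[[]][[S]S]S => [[]][[A]S]S   [S → A]
[[]][[A]S]S => [[]][[()]S]S   [A → ( )]
[[]][[()]S]S => [[]][[()]A]S   [S → A]
[[]][[()]A]S => [[]][[()](S)]S   [A → ( S )]
[[]][[()](S)]S => [[]][[()](A)]S   [S → A]
[[]][[()](A)]S => [[]][[()]((S))]S   [A → ( S )]
[[]][[()]((S))]S => [[]][[()](([]))]S   [S → [ ]]
[[]][[()](([]))]S => [[]][[()](([]))]A   [S → A]
[[]][[()](([]))]A => [[]][[()](([]))]()   [A → ( )]

S=>[S]S=>[[]]S=>[[]][S]S=>[[]][[S]S]S=>[[]][[A]S]S=>[[]][[()]S]S=>[[]][[()]A]S=>[[]][[()](S)]S=>[[]][[()](A)]S=>[[]][[()]((S))]S=>[[]][[()](([]))]S=>[[]][[()](([]))]A=>[[]][[()](([]))]()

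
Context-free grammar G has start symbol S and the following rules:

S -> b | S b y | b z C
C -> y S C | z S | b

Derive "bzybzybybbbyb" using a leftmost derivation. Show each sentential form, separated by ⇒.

S ⇒ bzC   [S -> b z C]
bzC ⇒ bzySC   [C -> y S C]
bzySC ⇒ bzySbyC   [S -> S b y]
bzySbyC ⇒ bzybzCbyC   [S -> b z C]
bzybzCbyC ⇒ bzybzySCbyC   [C -> y S C]
bzybzySCbyC ⇒ bzybzybCbyC   [S -> b]
bzybzybCbyC ⇒ bzybzybySCbyC   [C -> y S C]
bzybzybySCbyC ⇒ bzybzybybCbyC   [S -> b]
bzybzybybCbyC ⇒ bzybzybybbbyC   [C -> b]
bzybzybybbbyC ⇒ bzybzybybbbyb   [C -> b]

S ⇒ bzC ⇒ bzySC ⇒ bzySbyC ⇒ bzybzCbyC ⇒ bzybzySCbyC ⇒ bzybzybCbyC ⇒ bzybzybySCbyC ⇒ bzybzybybCbyC ⇒ bzybzybybbbyC ⇒ bzybzybybbbyb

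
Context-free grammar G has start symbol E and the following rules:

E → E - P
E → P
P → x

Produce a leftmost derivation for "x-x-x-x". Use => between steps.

E => E-P => E-P-P => E-P-P-P => P-P-P-P => x-P-P-P => x-x-P-P => x-x-x-P => x-x-x-x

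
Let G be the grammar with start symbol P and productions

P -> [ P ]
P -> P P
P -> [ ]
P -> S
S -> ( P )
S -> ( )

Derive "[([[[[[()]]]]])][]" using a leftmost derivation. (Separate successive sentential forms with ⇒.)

P ⇒ PP ⇒ [P]P ⇒ [S]P ⇒ [(P)]P ⇒ [([P])]P ⇒ [([[P]])]P ⇒ [([[[P]]])]P ⇒ [([[[[P]]]])]P ⇒ [([[[[[P]]]]])]P ⇒ [([[[[[S]]]]])]P ⇒ [([[[[[()]]]]])]P ⇒ [([[[[[()]]]]])][]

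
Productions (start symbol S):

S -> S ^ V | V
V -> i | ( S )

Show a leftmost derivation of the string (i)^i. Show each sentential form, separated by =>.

S => S^V   [S -> S ^ V]
S^V => V^V   [S -> V]
V^V => (S)^V   [V -> ( S )]
(S)^V => (V)^V   [S -> V]
(V)^V => (i)^V   [V -> i]
(i)^V => (i)^i   [V -> i]

S => S^V => V^V => (S)^V => (V)^V => (i)^V => (i)^i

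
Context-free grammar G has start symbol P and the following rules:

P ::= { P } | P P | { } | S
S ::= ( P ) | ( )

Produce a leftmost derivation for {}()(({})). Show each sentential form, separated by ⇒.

P ⇒ PP   [P ::= P P]
PP ⇒ PPP   [P ::= P P]
PPP ⇒ {}PP   [P ::= { }]
{}PP ⇒ {}SP   [P ::= S]
{}SP ⇒ {}()P   [S ::= ( )]
{}()P ⇒ {}()S   [P ::= S]
{}()S ⇒ {}()(P)   [S ::= ( P )]
{}()(P) ⇒ {}()(S)   [P ::= S]
{}()(S) ⇒ {}()((P))   [S ::= ( P )]
{}()((P)) ⇒ {}()(({}))   [P ::= { }]

P⇒PP⇒PPP⇒{}PP⇒{}SP⇒{}()P⇒{}()S⇒{}()(P)⇒{}()(S)⇒{}()((P))⇒{}()(({}))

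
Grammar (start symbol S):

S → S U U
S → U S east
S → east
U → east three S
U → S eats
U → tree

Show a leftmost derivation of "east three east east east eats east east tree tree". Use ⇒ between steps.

S ⇒ S U U ⇒ U S east U U ⇒ S eats S east U U ⇒ U S east eats S east U U ⇒ east three S S east eats S east U U ⇒ east three east S east eats S east U U ⇒ east three east east east eats S east U U ⇒ east three east east east eats east east U U ⇒ east three east east east eats east east tree U ⇒ east three east east east eats east east tree tree

S ⇒ S U U   [S → S U U]
S U U ⇒ U S east U U   [S → U S east]
U S east U U ⇒ S eats S east U U   [U → S eats]
S eats S east U U ⇒ U S east eats S east U U   [S → U S east]
U S east eats S east U U ⇒ east three S S east eats S east U U   [U → east three S]
east three S S east eats S east U U ⇒ east three east S east eats S east U U   [S → east]
east three east S east eats S east U U ⇒ east three east east east eats S east U U   [S → east]
east three east east east eats S east U U ⇒ east three east east east eats east east U U   [S → east]
east three east east east eats east east U U ⇒ east three east east east eats east east tree U   [U → tree]
east three east east east eats east east tree U ⇒ east three east east east eats east east tree tree   [U → tree]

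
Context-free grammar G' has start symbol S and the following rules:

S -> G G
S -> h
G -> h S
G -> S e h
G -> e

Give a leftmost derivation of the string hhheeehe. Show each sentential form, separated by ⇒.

S⇒GG⇒hSG⇒hhG⇒hhhS⇒hhhGG⇒hhhSehG⇒hhhGGehG⇒hhheGehG⇒hhheeehG⇒hhheeehe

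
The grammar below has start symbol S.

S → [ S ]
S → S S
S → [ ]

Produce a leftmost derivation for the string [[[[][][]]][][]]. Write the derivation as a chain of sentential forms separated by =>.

S => [S] => [SS] => [SSS] => [[S]SS] => [[[S]]SS] => [[[SS]]SS] => [[[SSS]]SS] => [[[[]SS]]SS] => [[[[][]S]]SS] => [[[[][][]]]SS] => [[[[][][]]][]S] => [[[[][][]]][][]]

S => [S]   [S → [ S ]]
[S] => [SS]   [S → S S]
[SS] => [SSS]   [S → S S]
[SSS] => [[S]SS]   [S → [ S ]]
[[S]SS] => [[[S]]SS]   [S → [ S ]]
[[[S]]SS] => [[[SS]]SS]   [S → S S]
[[[SS]]SS] => [[[SSS]]SS]   [S → S S]
[[[SSS]]SS] => [[[[]SS]]SS]   [S → [ ]]
[[[[]SS]]SS] => [[[[][]S]]SS]   [S → [ ]]
[[[[][]S]]SS] => [[[[][][]]]SS]   [S → [ ]]
[[[[][][]]]SS] => [[[[][][]]][]S]   [S → [ ]]
[[[[][][]]][]S] => [[[[][][]]][][]]   [S → [ ]]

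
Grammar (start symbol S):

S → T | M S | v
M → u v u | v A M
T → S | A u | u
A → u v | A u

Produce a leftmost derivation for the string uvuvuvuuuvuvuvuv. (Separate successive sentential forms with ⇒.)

S ⇒ MS ⇒ uvuS ⇒ uvuMS ⇒ uvuvAMS ⇒ uvuvAuMS ⇒ uvuvAuuMS ⇒ uvuvAuuuMS ⇒ uvuvuvuuuMS ⇒ uvuvuvuuuvAMS ⇒ uvuvuvuuuvuvMS ⇒ uvuvuvuuuvuvuvuS ⇒ uvuvuvuuuvuvuvuv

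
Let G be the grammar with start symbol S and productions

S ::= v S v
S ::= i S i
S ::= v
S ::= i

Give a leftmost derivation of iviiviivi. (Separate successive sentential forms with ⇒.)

S⇒iSi⇒ivSvi⇒iviSivi⇒iviiSiivi⇒iviiviivi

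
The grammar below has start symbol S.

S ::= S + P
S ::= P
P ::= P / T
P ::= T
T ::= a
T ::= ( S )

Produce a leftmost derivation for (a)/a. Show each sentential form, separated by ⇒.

S⇒P⇒P/T⇒T/T⇒(S)/T⇒(P)/T⇒(T)/T⇒(a)/T⇒(a)/a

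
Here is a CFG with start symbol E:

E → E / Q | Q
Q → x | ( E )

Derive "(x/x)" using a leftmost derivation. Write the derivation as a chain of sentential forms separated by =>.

E => Q   [E → Q]
Q => (E)   [Q → ( E )]
(E) => (E/Q)   [E → E / Q]
(E/Q) => (Q/Q)   [E → Q]
(Q/Q) => (x/Q)   [Q → x]
(x/Q) => (x/x)   [Q → x]

E => Q => (E) => (E/Q) => (Q/Q) => (x/Q) => (x/x)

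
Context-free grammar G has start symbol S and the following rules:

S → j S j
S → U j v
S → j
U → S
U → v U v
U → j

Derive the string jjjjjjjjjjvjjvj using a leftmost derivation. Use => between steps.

S=>jSj=>jUjvj=>jSjvj=>jjSjjvj=>jjUjvjjvj=>jjSjvjjvj=>jjjSjjvjjvj=>jjjjSjjjvjjvj=>jjjjjSjjjjvjjvj=>jjjjjjjjjjvjjvj

S => jSj   [S → j S j]
jSj => jUjvj   [S → U j v]
jUjvj => jSjvj   [U → S]
jSjvj => jjSjjvj   [S → j S j]
jjSjjvj => jjUjvjjvj   [S → U j v]
jjUjvjjvj => jjSjvjjvj   [U → S]
jjSjvjjvj => jjjSjjvjjvj   [S → j S j]
jjjSjjvjjvj => jjjjSjjjvjjvj   [S → j S j]
jjjjSjjjvjjvj => jjjjjSjjjjvjjvj   [S → j S j]
jjjjjSjjjjvjjvj => jjjjjjjjjjvjjvj   [S → j]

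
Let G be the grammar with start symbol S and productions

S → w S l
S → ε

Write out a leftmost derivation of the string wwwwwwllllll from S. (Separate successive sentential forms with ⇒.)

S ⇒ wSl ⇒ wwSll ⇒ wwwSlll ⇒ wwwwSllll ⇒ wwwwwSlllll ⇒ wwwwwwSllllll ⇒ wwwwwwllllll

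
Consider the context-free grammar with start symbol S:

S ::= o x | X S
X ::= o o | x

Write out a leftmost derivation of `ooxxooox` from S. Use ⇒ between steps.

S ⇒ XS ⇒ ooS ⇒ ooXS ⇒ ooxS ⇒ ooxXS ⇒ ooxxS ⇒ ooxxXS ⇒ ooxxooS ⇒ ooxxooox

S ⇒ XS   [S ::= X S]
XS ⇒ ooS   [X ::= o o]
ooS ⇒ ooXS   [S ::= X S]
ooXS ⇒ ooxS   [X ::= x]
ooxS ⇒ ooxXS   [S ::= X S]
ooxXS ⇒ ooxxS   [X ::= x]
ooxxS ⇒ ooxxXS   [S ::= X S]
ooxxXS ⇒ ooxxooS   [X ::= o o]
ooxxooS ⇒ ooxxooox   [S ::= o x]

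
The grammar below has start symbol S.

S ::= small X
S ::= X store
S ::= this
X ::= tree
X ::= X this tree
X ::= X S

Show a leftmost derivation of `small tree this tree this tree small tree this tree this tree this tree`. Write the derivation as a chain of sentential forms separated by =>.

S => small X   [S ::= small X]
small X => small X this tree   [X ::= X this tree]
small X this tree => small X this tree this tree   [X ::= X this tree]
small X this tree this tree => small X S this tree this tree   [X ::= X S]
small X S this tree this tree => small X this tree S this tree this tree   [X ::= X this tree]
small X this tree S this tree this tree => small X this tree this tree S this tree this tree   [X ::= X this tree]
small X this tree this tree S this tree this tree => small tree this tree this tree S this tree this tree   [X ::= tree]
small tree this tree this tree S this tree this tree => small tree this tree this tree small X this tree this tree   [S ::= small X]
small tree this tree this tree small X this tree this tree => small tree this tree this tree small X this tree this tree this tree   [X ::= X this tree]
small tree this tree this tree small X this tree this tree this tree => small tree this tree this tree small tree this tree this tree this tree   [X ::= tree]

S => small X => small X this tree => small X this tree this tree => small X S this tree this tree => small X this tree S this tree this tree => small X this tree this tree S this tree this tree => small tree this tree this tree S this tree this tree => small tree this tree this tree small X this tree this tree => small tree this tree this tree small X this tree this tree this tree => small tree this tree this tree small tree this tree this tree this tree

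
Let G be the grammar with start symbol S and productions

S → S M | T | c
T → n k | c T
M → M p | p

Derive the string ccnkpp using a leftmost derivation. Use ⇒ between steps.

S ⇒ SM   [S → S M]
SM ⇒ TM   [S → T]
TM ⇒ cTM   [T → c T]
cTM ⇒ ccTM   [T → c T]
ccTM ⇒ ccnkM   [T → n k]
ccnkM ⇒ ccnkMp   [M → M p]
ccnkMp ⇒ ccnkpp   [M → p]

S ⇒ SM ⇒ TM ⇒ cTM ⇒ ccTM ⇒ ccnkM ⇒ ccnkMp ⇒ ccnkpp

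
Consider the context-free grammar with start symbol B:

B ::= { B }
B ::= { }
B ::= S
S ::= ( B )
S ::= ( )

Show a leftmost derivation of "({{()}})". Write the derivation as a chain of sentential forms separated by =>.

B => S => (B) => ({B}) => ({{B}}) => ({{S}}) => ({{()}})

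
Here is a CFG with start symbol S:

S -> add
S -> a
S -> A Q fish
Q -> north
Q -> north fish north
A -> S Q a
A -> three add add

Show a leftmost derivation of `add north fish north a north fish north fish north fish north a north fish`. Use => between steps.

S => A Q fish => S Q a Q fish => A Q fish Q a Q fish => S Q a Q fish Q a Q fish => add Q a Q fish Q a Q fish => add north fish north a Q fish Q a Q fish => add north fish north a north fish north fish Q a Q fish => add north fish north a north fish north fish north fish north a Q fish => add north fish north a north fish north fish north fish north a north fish

S => A Q fish   [S -> A Q fish]
A Q fish => S Q a Q fish   [A -> S Q a]
S Q a Q fish => A Q fish Q a Q fish   [S -> A Q fish]
A Q fish Q a Q fish => S Q a Q fish Q a Q fish   [A -> S Q a]
S Q a Q fish Q a Q fish => add Q a Q fish Q a Q fish   [S -> add]
add Q a Q fish Q a Q fish => add north fish north a Q fish Q a Q fish   [Q -> north fish north]
add north fish north a Q fish Q a Q fish => add north fish north a north fish north fish Q a Q fish   [Q -> north fish north]
add north fish north a north fish north fish Q a Q fish => add north fish north a north fish north fish north fish north a Q fish   [Q -> north fish north]
add north fish north a north fish north fish north fish north a Q fish => add north fish north a north fish north fish north fish north a north fish   [Q -> north]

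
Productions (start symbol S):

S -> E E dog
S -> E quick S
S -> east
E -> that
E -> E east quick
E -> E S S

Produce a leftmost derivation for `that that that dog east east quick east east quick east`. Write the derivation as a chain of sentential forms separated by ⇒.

S ⇒ E quick S ⇒ E S S quick S ⇒ E east quick S S quick S ⇒ E S S east quick S S quick S ⇒ that S S east quick S S quick S ⇒ that E E dog S east quick S S quick S ⇒ that that E dog S east quick S S quick S ⇒ that that that dog S east quick S S quick S ⇒ that that that dog east east quick S S quick S ⇒ that that that dog east east quick east S quick S ⇒ that that that dog east east quick east east quick S ⇒ that that that dog east east quick east east quick east

S ⇒ E quick S   [S -> E quick S]
E quick S ⇒ E S S quick S   [E -> E S S]
E S S quick S ⇒ E east quick S S quick S   [E -> E east quick]
E east quick S S quick S ⇒ E S S east quick S S quick S   [E -> E S S]
E S S east quick S S quick S ⇒ that S S east quick S S quick S   [E -> that]
that S S east quick S S quick S ⇒ that E E dog S east quick S S quick S   [S -> E E dog]
that E E dog S east quick S S quick S ⇒ that that E dog S east quick S S quick S   [E -> that]
that that E dog S east quick S S quick S ⇒ that that that dog S east quick S S quick S   [E -> that]
that that that dog S east quick S S quick S ⇒ that that that dog east east quick S S quick S   [S -> east]
that that that dog east east quick S S quick S ⇒ that that that dog east east quick east S quick S   [S -> east]
that that that dog east east quick east S quick S ⇒ that that that dog east east quick east east quick S   [S -> east]
that that that dog east east quick east east quick S ⇒ that that that dog east east quick east east quick east   [S -> east]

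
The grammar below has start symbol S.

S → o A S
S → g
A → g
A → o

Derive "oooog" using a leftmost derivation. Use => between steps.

S => oAS => ooS => oooAS => ooooS => oooog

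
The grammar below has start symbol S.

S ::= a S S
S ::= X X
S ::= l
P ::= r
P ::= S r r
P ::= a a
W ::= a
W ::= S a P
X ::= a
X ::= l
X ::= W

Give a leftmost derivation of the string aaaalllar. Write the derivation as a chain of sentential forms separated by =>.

S => XX => aX => aW => aSaP => aaSSaP => aaaSSSaP => aaaXXSSaP => aaaaXSSaP => aaaalSSaP => aaaallSaP => aaaalllaP => aaaalllar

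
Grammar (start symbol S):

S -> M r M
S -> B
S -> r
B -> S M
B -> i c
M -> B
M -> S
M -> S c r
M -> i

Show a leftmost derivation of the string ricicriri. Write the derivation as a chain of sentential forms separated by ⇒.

S⇒MrM⇒BrM⇒SMrM⇒BMrM⇒SMMrM⇒rMMrM⇒rScrMrM⇒rBcrMrM⇒rSMcrMrM⇒rBMcrMrM⇒ricMcrMrM⇒ricicrMrM⇒ricicrirM⇒ricicriri

S ⇒ MrM   [S -> M r M]
MrM ⇒ BrM   [M -> B]
BrM ⇒ SMrM   [B -> S M]
SMrM ⇒ BMrM   [S -> B]
BMrM ⇒ SMMrM   [B -> S M]
SMMrM ⇒ rMMrM   [S -> r]
rMMrM ⇒ rScrMrM   [M -> S c r]
rScrMrM ⇒ rBcrMrM   [S -> B]
rBcrMrM ⇒ rSMcrMrM   [B -> S M]
rSMcrMrM ⇒ rBMcrMrM   [S -> B]
rBMcrMrM ⇒ ricMcrMrM   [B -> i c]
ricMcrMrM ⇒ ricicrMrM   [M -> i]
ricicrMrM ⇒ ricicrirM   [M -> i]
ricicrirM ⇒ ricicriri   [M -> i]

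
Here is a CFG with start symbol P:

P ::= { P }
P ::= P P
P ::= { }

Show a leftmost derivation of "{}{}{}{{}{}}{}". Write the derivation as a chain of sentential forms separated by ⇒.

P ⇒ PP   [P ::= P P]
PP ⇒ {}P   [P ::= { }]
{}P ⇒ {}PP   [P ::= P P]
{}PP ⇒ {}PPP   [P ::= P P]
{}PPP ⇒ {}{}PP   [P ::= { }]
{}{}PP ⇒ {}{}PPP   [P ::= P P]
{}{}PPP ⇒ {}{}{}PP   [P ::= { }]
{}{}{}PP ⇒ {}{}{}{P}P   [P ::= { P }]
{}{}{}{P}P ⇒ {}{}{}{PP}P   [P ::= P P]
{}{}{}{PP}P ⇒ {}{}{}{{}P}P   [P ::= { }]
{}{}{}{{}P}P ⇒ {}{}{}{{}{}}P   [P ::= { }]
{}{}{}{{}{}}P ⇒ {}{}{}{{}{}}{}   [P ::= { }]

P ⇒ PP ⇒ {}P ⇒ {}PP ⇒ {}PPP ⇒ {}{}PP ⇒ {}{}PPP ⇒ {}{}{}PP ⇒ {}{}{}{P}P ⇒ {}{}{}{PP}P ⇒ {}{}{}{{}P}P ⇒ {}{}{}{{}{}}P ⇒ {}{}{}{{}{}}{}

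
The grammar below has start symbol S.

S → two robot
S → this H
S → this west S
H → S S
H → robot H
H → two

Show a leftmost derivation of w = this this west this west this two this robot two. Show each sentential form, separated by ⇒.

S ⇒ this H ⇒ this S S ⇒ this this west S S ⇒ this this west this west S S ⇒ this this west this west this H S ⇒ this this west this west this two S ⇒ this this west this west this two this H ⇒ this this west this west this two this robot H ⇒ this this west this west this two this robot two

S ⇒ this H   [S → this H]
this H ⇒ this S S   [H → S S]
this S S ⇒ this this west S S   [S → this west S]
this this west S S ⇒ this this west this west S S   [S → this west S]
this this west this west S S ⇒ this this west this west this H S   [S → this H]
this this west this west this H S ⇒ this this west this west this two S   [H → two]
this this west this west this two S ⇒ this this west this west this two this H   [S → this H]
this this west this west this two this H ⇒ this this west this west this two this robot H   [H → robot H]
this this west this west this two this robot H ⇒ this this west this west this two this robot two   [H → two]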